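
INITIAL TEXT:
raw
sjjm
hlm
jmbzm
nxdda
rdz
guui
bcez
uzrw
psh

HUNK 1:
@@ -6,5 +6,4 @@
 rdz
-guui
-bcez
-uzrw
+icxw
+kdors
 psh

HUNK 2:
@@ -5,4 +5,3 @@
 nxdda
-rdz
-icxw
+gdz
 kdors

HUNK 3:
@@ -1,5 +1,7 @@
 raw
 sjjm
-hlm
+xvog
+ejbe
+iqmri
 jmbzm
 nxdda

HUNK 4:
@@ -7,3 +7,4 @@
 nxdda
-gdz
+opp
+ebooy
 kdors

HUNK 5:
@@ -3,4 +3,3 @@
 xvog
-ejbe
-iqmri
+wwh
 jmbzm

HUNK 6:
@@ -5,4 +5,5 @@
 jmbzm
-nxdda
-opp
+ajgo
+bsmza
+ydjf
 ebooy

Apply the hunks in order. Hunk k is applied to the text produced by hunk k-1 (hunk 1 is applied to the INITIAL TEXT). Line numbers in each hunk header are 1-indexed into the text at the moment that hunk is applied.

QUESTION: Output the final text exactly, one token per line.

Hunk 1: at line 6 remove [guui,bcez,uzrw] add [icxw,kdors] -> 9 lines: raw sjjm hlm jmbzm nxdda rdz icxw kdors psh
Hunk 2: at line 5 remove [rdz,icxw] add [gdz] -> 8 lines: raw sjjm hlm jmbzm nxdda gdz kdors psh
Hunk 3: at line 1 remove [hlm] add [xvog,ejbe,iqmri] -> 10 lines: raw sjjm xvog ejbe iqmri jmbzm nxdda gdz kdors psh
Hunk 4: at line 7 remove [gdz] add [opp,ebooy] -> 11 lines: raw sjjm xvog ejbe iqmri jmbzm nxdda opp ebooy kdors psh
Hunk 5: at line 3 remove [ejbe,iqmri] add [wwh] -> 10 lines: raw sjjm xvog wwh jmbzm nxdda opp ebooy kdors psh
Hunk 6: at line 5 remove [nxdda,opp] add [ajgo,bsmza,ydjf] -> 11 lines: raw sjjm xvog wwh jmbzm ajgo bsmza ydjf ebooy kdors psh

Answer: raw
sjjm
xvog
wwh
jmbzm
ajgo
bsmza
ydjf
ebooy
kdors
psh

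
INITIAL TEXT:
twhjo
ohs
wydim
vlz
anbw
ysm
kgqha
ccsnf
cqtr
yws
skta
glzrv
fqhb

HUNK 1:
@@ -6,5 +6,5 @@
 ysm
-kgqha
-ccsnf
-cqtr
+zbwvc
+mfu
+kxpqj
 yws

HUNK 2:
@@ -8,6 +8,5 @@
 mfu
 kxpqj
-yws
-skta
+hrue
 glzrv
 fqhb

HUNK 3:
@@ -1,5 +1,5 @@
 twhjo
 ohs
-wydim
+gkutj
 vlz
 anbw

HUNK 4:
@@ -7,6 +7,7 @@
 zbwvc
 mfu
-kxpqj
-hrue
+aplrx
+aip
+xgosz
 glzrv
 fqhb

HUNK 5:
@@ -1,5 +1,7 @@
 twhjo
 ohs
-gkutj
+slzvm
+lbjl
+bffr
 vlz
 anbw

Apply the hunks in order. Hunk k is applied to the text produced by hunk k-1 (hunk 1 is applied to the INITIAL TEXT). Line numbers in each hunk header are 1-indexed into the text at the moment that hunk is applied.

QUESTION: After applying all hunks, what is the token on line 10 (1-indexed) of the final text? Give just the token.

Hunk 1: at line 6 remove [kgqha,ccsnf,cqtr] add [zbwvc,mfu,kxpqj] -> 13 lines: twhjo ohs wydim vlz anbw ysm zbwvc mfu kxpqj yws skta glzrv fqhb
Hunk 2: at line 8 remove [yws,skta] add [hrue] -> 12 lines: twhjo ohs wydim vlz anbw ysm zbwvc mfu kxpqj hrue glzrv fqhb
Hunk 3: at line 1 remove [wydim] add [gkutj] -> 12 lines: twhjo ohs gkutj vlz anbw ysm zbwvc mfu kxpqj hrue glzrv fqhb
Hunk 4: at line 7 remove [kxpqj,hrue] add [aplrx,aip,xgosz] -> 13 lines: twhjo ohs gkutj vlz anbw ysm zbwvc mfu aplrx aip xgosz glzrv fqhb
Hunk 5: at line 1 remove [gkutj] add [slzvm,lbjl,bffr] -> 15 lines: twhjo ohs slzvm lbjl bffr vlz anbw ysm zbwvc mfu aplrx aip xgosz glzrv fqhb
Final line 10: mfu

Answer: mfu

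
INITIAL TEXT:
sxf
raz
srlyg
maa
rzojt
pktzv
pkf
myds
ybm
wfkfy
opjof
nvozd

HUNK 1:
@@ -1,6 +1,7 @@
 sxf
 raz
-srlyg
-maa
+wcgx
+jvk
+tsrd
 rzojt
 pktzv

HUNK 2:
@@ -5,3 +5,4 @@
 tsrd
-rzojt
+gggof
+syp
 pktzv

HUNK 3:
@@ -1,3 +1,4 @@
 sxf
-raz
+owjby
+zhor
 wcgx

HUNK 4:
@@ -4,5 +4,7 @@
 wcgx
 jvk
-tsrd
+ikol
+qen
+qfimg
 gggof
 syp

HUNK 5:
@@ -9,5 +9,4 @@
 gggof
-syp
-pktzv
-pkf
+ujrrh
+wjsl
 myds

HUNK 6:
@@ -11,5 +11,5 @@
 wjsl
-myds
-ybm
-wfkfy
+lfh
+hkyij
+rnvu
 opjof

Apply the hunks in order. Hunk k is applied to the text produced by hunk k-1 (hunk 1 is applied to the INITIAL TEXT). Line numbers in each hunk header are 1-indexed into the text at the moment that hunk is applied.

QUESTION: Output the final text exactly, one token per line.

Hunk 1: at line 1 remove [srlyg,maa] add [wcgx,jvk,tsrd] -> 13 lines: sxf raz wcgx jvk tsrd rzojt pktzv pkf myds ybm wfkfy opjof nvozd
Hunk 2: at line 5 remove [rzojt] add [gggof,syp] -> 14 lines: sxf raz wcgx jvk tsrd gggof syp pktzv pkf myds ybm wfkfy opjof nvozd
Hunk 3: at line 1 remove [raz] add [owjby,zhor] -> 15 lines: sxf owjby zhor wcgx jvk tsrd gggof syp pktzv pkf myds ybm wfkfy opjof nvozd
Hunk 4: at line 4 remove [tsrd] add [ikol,qen,qfimg] -> 17 lines: sxf owjby zhor wcgx jvk ikol qen qfimg gggof syp pktzv pkf myds ybm wfkfy opjof nvozd
Hunk 5: at line 9 remove [syp,pktzv,pkf] add [ujrrh,wjsl] -> 16 lines: sxf owjby zhor wcgx jvk ikol qen qfimg gggof ujrrh wjsl myds ybm wfkfy opjof nvozd
Hunk 6: at line 11 remove [myds,ybm,wfkfy] add [lfh,hkyij,rnvu] -> 16 lines: sxf owjby zhor wcgx jvk ikol qen qfimg gggof ujrrh wjsl lfh hkyij rnvu opjof nvozd

Answer: sxf
owjby
zhor
wcgx
jvk
ikol
qen
qfimg
gggof
ujrrh
wjsl
lfh
hkyij
rnvu
opjof
nvozd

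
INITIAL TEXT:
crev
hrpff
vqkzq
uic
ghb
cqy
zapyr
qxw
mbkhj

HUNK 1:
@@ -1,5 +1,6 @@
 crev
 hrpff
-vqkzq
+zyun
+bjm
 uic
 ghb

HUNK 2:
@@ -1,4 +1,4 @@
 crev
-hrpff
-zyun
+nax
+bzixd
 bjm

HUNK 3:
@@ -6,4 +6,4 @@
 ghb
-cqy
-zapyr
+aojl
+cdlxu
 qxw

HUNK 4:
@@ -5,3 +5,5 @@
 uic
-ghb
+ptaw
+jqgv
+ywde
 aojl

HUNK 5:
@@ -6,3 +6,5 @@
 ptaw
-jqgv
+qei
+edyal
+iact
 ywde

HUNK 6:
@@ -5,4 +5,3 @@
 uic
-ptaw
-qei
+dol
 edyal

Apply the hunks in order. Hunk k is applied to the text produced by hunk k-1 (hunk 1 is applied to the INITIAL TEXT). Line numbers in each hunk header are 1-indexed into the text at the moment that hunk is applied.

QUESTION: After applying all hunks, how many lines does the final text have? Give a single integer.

Answer: 13

Derivation:
Hunk 1: at line 1 remove [vqkzq] add [zyun,bjm] -> 10 lines: crev hrpff zyun bjm uic ghb cqy zapyr qxw mbkhj
Hunk 2: at line 1 remove [hrpff,zyun] add [nax,bzixd] -> 10 lines: crev nax bzixd bjm uic ghb cqy zapyr qxw mbkhj
Hunk 3: at line 6 remove [cqy,zapyr] add [aojl,cdlxu] -> 10 lines: crev nax bzixd bjm uic ghb aojl cdlxu qxw mbkhj
Hunk 4: at line 5 remove [ghb] add [ptaw,jqgv,ywde] -> 12 lines: crev nax bzixd bjm uic ptaw jqgv ywde aojl cdlxu qxw mbkhj
Hunk 5: at line 6 remove [jqgv] add [qei,edyal,iact] -> 14 lines: crev nax bzixd bjm uic ptaw qei edyal iact ywde aojl cdlxu qxw mbkhj
Hunk 6: at line 5 remove [ptaw,qei] add [dol] -> 13 lines: crev nax bzixd bjm uic dol edyal iact ywde aojl cdlxu qxw mbkhj
Final line count: 13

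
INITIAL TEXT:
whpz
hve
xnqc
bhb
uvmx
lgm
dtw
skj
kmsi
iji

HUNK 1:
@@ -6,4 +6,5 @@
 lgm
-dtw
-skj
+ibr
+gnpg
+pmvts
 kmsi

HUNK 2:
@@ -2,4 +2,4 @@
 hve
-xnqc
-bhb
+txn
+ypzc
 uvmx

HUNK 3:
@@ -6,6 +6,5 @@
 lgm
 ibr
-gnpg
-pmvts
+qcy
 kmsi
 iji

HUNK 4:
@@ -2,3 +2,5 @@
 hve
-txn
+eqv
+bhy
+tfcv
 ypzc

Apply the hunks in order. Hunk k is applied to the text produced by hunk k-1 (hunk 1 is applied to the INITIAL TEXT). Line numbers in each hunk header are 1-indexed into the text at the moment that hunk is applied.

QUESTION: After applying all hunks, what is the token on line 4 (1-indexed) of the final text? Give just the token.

Hunk 1: at line 6 remove [dtw,skj] add [ibr,gnpg,pmvts] -> 11 lines: whpz hve xnqc bhb uvmx lgm ibr gnpg pmvts kmsi iji
Hunk 2: at line 2 remove [xnqc,bhb] add [txn,ypzc] -> 11 lines: whpz hve txn ypzc uvmx lgm ibr gnpg pmvts kmsi iji
Hunk 3: at line 6 remove [gnpg,pmvts] add [qcy] -> 10 lines: whpz hve txn ypzc uvmx lgm ibr qcy kmsi iji
Hunk 4: at line 2 remove [txn] add [eqv,bhy,tfcv] -> 12 lines: whpz hve eqv bhy tfcv ypzc uvmx lgm ibr qcy kmsi iji
Final line 4: bhy

Answer: bhy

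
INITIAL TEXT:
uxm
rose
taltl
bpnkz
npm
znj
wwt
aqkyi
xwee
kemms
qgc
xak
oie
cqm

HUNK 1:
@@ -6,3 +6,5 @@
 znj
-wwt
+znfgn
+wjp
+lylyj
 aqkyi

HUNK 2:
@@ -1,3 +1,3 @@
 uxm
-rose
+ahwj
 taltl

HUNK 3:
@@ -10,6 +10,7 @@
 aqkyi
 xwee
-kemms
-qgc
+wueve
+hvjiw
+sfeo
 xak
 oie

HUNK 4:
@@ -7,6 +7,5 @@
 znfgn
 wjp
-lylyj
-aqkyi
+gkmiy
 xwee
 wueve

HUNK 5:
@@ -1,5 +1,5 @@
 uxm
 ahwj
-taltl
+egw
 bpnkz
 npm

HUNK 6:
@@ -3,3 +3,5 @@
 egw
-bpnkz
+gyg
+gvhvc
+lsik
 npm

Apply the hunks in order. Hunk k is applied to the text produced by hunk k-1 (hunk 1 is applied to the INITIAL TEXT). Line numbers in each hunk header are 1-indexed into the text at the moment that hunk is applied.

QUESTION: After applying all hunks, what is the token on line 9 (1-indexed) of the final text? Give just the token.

Hunk 1: at line 6 remove [wwt] add [znfgn,wjp,lylyj] -> 16 lines: uxm rose taltl bpnkz npm znj znfgn wjp lylyj aqkyi xwee kemms qgc xak oie cqm
Hunk 2: at line 1 remove [rose] add [ahwj] -> 16 lines: uxm ahwj taltl bpnkz npm znj znfgn wjp lylyj aqkyi xwee kemms qgc xak oie cqm
Hunk 3: at line 10 remove [kemms,qgc] add [wueve,hvjiw,sfeo] -> 17 lines: uxm ahwj taltl bpnkz npm znj znfgn wjp lylyj aqkyi xwee wueve hvjiw sfeo xak oie cqm
Hunk 4: at line 7 remove [lylyj,aqkyi] add [gkmiy] -> 16 lines: uxm ahwj taltl bpnkz npm znj znfgn wjp gkmiy xwee wueve hvjiw sfeo xak oie cqm
Hunk 5: at line 1 remove [taltl] add [egw] -> 16 lines: uxm ahwj egw bpnkz npm znj znfgn wjp gkmiy xwee wueve hvjiw sfeo xak oie cqm
Hunk 6: at line 3 remove [bpnkz] add [gyg,gvhvc,lsik] -> 18 lines: uxm ahwj egw gyg gvhvc lsik npm znj znfgn wjp gkmiy xwee wueve hvjiw sfeo xak oie cqm
Final line 9: znfgn

Answer: znfgn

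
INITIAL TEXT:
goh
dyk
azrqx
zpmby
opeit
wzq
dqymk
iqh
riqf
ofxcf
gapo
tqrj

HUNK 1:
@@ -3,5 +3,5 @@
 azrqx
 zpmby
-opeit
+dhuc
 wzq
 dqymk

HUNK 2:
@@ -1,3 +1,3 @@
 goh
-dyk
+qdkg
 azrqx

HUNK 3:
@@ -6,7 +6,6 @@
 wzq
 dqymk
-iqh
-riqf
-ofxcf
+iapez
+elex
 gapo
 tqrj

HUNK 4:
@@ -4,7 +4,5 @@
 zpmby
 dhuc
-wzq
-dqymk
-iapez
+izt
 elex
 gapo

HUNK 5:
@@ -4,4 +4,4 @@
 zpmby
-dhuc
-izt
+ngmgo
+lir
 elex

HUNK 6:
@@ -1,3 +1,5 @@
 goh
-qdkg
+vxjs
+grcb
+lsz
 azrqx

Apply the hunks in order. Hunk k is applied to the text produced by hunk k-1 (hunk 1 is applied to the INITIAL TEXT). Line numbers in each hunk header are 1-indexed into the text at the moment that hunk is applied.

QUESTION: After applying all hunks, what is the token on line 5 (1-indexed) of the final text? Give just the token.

Answer: azrqx

Derivation:
Hunk 1: at line 3 remove [opeit] add [dhuc] -> 12 lines: goh dyk azrqx zpmby dhuc wzq dqymk iqh riqf ofxcf gapo tqrj
Hunk 2: at line 1 remove [dyk] add [qdkg] -> 12 lines: goh qdkg azrqx zpmby dhuc wzq dqymk iqh riqf ofxcf gapo tqrj
Hunk 3: at line 6 remove [iqh,riqf,ofxcf] add [iapez,elex] -> 11 lines: goh qdkg azrqx zpmby dhuc wzq dqymk iapez elex gapo tqrj
Hunk 4: at line 4 remove [wzq,dqymk,iapez] add [izt] -> 9 lines: goh qdkg azrqx zpmby dhuc izt elex gapo tqrj
Hunk 5: at line 4 remove [dhuc,izt] add [ngmgo,lir] -> 9 lines: goh qdkg azrqx zpmby ngmgo lir elex gapo tqrj
Hunk 6: at line 1 remove [qdkg] add [vxjs,grcb,lsz] -> 11 lines: goh vxjs grcb lsz azrqx zpmby ngmgo lir elex gapo tqrj
Final line 5: azrqx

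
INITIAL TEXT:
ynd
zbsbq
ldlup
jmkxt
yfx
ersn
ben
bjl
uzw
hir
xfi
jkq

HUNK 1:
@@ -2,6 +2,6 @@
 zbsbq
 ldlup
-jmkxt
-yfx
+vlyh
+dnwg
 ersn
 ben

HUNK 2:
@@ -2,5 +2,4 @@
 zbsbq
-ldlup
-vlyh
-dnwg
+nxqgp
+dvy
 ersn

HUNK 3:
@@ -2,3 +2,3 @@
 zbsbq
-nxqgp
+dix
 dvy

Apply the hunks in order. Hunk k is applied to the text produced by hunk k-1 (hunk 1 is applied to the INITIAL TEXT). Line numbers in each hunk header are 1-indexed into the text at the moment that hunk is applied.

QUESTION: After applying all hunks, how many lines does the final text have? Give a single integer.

Hunk 1: at line 2 remove [jmkxt,yfx] add [vlyh,dnwg] -> 12 lines: ynd zbsbq ldlup vlyh dnwg ersn ben bjl uzw hir xfi jkq
Hunk 2: at line 2 remove [ldlup,vlyh,dnwg] add [nxqgp,dvy] -> 11 lines: ynd zbsbq nxqgp dvy ersn ben bjl uzw hir xfi jkq
Hunk 3: at line 2 remove [nxqgp] add [dix] -> 11 lines: ynd zbsbq dix dvy ersn ben bjl uzw hir xfi jkq
Final line count: 11

Answer: 11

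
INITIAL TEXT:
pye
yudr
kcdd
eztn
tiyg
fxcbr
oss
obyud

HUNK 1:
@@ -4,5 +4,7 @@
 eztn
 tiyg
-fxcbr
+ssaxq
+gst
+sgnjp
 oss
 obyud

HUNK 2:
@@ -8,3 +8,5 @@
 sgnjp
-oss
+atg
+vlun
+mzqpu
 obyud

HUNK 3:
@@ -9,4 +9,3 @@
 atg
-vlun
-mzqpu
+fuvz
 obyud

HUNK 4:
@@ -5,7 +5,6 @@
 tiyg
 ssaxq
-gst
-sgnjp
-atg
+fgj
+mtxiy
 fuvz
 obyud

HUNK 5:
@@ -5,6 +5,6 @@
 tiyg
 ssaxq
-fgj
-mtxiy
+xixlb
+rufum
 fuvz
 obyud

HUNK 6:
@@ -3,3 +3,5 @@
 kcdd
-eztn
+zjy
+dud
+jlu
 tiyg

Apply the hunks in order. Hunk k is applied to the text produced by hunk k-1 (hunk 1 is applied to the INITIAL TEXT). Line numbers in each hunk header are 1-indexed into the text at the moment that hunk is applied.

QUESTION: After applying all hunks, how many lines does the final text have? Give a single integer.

Answer: 12

Derivation:
Hunk 1: at line 4 remove [fxcbr] add [ssaxq,gst,sgnjp] -> 10 lines: pye yudr kcdd eztn tiyg ssaxq gst sgnjp oss obyud
Hunk 2: at line 8 remove [oss] add [atg,vlun,mzqpu] -> 12 lines: pye yudr kcdd eztn tiyg ssaxq gst sgnjp atg vlun mzqpu obyud
Hunk 3: at line 9 remove [vlun,mzqpu] add [fuvz] -> 11 lines: pye yudr kcdd eztn tiyg ssaxq gst sgnjp atg fuvz obyud
Hunk 4: at line 5 remove [gst,sgnjp,atg] add [fgj,mtxiy] -> 10 lines: pye yudr kcdd eztn tiyg ssaxq fgj mtxiy fuvz obyud
Hunk 5: at line 5 remove [fgj,mtxiy] add [xixlb,rufum] -> 10 lines: pye yudr kcdd eztn tiyg ssaxq xixlb rufum fuvz obyud
Hunk 6: at line 3 remove [eztn] add [zjy,dud,jlu] -> 12 lines: pye yudr kcdd zjy dud jlu tiyg ssaxq xixlb rufum fuvz obyud
Final line count: 12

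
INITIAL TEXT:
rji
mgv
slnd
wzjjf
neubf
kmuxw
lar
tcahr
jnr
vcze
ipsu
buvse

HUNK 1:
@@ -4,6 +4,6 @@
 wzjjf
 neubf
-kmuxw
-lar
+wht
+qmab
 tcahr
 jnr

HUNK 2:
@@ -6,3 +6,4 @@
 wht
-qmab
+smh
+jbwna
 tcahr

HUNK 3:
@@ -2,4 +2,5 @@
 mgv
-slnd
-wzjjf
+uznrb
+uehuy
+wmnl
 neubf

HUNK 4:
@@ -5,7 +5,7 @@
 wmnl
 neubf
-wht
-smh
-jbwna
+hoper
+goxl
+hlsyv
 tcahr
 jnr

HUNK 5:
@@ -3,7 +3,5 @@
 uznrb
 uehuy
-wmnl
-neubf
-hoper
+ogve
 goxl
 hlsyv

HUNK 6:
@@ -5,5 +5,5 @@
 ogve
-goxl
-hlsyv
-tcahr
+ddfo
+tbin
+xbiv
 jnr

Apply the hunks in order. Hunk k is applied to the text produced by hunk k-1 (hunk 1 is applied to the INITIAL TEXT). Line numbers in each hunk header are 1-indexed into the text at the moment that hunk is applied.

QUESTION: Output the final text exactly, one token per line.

Answer: rji
mgv
uznrb
uehuy
ogve
ddfo
tbin
xbiv
jnr
vcze
ipsu
buvse

Derivation:
Hunk 1: at line 4 remove [kmuxw,lar] add [wht,qmab] -> 12 lines: rji mgv slnd wzjjf neubf wht qmab tcahr jnr vcze ipsu buvse
Hunk 2: at line 6 remove [qmab] add [smh,jbwna] -> 13 lines: rji mgv slnd wzjjf neubf wht smh jbwna tcahr jnr vcze ipsu buvse
Hunk 3: at line 2 remove [slnd,wzjjf] add [uznrb,uehuy,wmnl] -> 14 lines: rji mgv uznrb uehuy wmnl neubf wht smh jbwna tcahr jnr vcze ipsu buvse
Hunk 4: at line 5 remove [wht,smh,jbwna] add [hoper,goxl,hlsyv] -> 14 lines: rji mgv uznrb uehuy wmnl neubf hoper goxl hlsyv tcahr jnr vcze ipsu buvse
Hunk 5: at line 3 remove [wmnl,neubf,hoper] add [ogve] -> 12 lines: rji mgv uznrb uehuy ogve goxl hlsyv tcahr jnr vcze ipsu buvse
Hunk 6: at line 5 remove [goxl,hlsyv,tcahr] add [ddfo,tbin,xbiv] -> 12 lines: rji mgv uznrb uehuy ogve ddfo tbin xbiv jnr vcze ipsu buvse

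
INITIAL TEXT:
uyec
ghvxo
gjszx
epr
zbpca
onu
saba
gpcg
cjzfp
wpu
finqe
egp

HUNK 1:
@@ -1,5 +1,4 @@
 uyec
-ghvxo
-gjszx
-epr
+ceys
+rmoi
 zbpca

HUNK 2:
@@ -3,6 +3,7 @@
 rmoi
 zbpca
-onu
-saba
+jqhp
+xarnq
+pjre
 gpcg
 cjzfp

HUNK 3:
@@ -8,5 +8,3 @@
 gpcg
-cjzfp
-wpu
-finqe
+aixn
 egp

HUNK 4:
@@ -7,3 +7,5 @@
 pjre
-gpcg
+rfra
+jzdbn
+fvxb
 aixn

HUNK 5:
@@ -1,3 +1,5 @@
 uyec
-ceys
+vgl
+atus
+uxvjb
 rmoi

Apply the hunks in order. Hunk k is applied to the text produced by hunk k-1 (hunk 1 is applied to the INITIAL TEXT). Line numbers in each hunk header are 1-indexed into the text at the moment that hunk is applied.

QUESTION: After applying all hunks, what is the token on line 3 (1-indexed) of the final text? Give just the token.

Hunk 1: at line 1 remove [ghvxo,gjszx,epr] add [ceys,rmoi] -> 11 lines: uyec ceys rmoi zbpca onu saba gpcg cjzfp wpu finqe egp
Hunk 2: at line 3 remove [onu,saba] add [jqhp,xarnq,pjre] -> 12 lines: uyec ceys rmoi zbpca jqhp xarnq pjre gpcg cjzfp wpu finqe egp
Hunk 3: at line 8 remove [cjzfp,wpu,finqe] add [aixn] -> 10 lines: uyec ceys rmoi zbpca jqhp xarnq pjre gpcg aixn egp
Hunk 4: at line 7 remove [gpcg] add [rfra,jzdbn,fvxb] -> 12 lines: uyec ceys rmoi zbpca jqhp xarnq pjre rfra jzdbn fvxb aixn egp
Hunk 5: at line 1 remove [ceys] add [vgl,atus,uxvjb] -> 14 lines: uyec vgl atus uxvjb rmoi zbpca jqhp xarnq pjre rfra jzdbn fvxb aixn egp
Final line 3: atus

Answer: atus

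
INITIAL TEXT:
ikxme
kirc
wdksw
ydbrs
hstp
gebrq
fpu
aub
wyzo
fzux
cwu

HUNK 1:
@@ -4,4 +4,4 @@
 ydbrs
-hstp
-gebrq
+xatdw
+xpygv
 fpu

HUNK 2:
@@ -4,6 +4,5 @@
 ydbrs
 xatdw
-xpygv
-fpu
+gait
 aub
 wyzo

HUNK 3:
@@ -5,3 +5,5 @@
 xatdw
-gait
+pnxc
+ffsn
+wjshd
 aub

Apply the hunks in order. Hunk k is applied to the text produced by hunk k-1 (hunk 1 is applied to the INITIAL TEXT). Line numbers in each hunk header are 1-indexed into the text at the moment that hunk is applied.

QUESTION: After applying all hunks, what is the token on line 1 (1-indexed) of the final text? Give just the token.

Hunk 1: at line 4 remove [hstp,gebrq] add [xatdw,xpygv] -> 11 lines: ikxme kirc wdksw ydbrs xatdw xpygv fpu aub wyzo fzux cwu
Hunk 2: at line 4 remove [xpygv,fpu] add [gait] -> 10 lines: ikxme kirc wdksw ydbrs xatdw gait aub wyzo fzux cwu
Hunk 3: at line 5 remove [gait] add [pnxc,ffsn,wjshd] -> 12 lines: ikxme kirc wdksw ydbrs xatdw pnxc ffsn wjshd aub wyzo fzux cwu
Final line 1: ikxme

Answer: ikxme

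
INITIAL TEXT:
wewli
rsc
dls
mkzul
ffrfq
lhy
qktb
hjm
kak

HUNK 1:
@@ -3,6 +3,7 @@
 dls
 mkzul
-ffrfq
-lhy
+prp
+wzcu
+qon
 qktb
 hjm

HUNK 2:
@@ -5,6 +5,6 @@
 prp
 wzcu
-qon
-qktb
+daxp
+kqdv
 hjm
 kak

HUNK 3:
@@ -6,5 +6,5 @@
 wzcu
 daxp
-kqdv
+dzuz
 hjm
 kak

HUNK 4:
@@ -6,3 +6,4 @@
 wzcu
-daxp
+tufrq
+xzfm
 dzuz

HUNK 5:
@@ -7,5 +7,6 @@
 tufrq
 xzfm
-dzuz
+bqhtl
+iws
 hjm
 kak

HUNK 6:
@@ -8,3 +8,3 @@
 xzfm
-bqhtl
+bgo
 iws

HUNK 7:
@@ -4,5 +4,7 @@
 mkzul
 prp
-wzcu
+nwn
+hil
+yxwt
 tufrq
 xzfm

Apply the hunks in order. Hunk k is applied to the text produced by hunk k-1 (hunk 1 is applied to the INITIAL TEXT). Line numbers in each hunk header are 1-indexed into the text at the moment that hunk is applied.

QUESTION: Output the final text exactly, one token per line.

Answer: wewli
rsc
dls
mkzul
prp
nwn
hil
yxwt
tufrq
xzfm
bgo
iws
hjm
kak

Derivation:
Hunk 1: at line 3 remove [ffrfq,lhy] add [prp,wzcu,qon] -> 10 lines: wewli rsc dls mkzul prp wzcu qon qktb hjm kak
Hunk 2: at line 5 remove [qon,qktb] add [daxp,kqdv] -> 10 lines: wewli rsc dls mkzul prp wzcu daxp kqdv hjm kak
Hunk 3: at line 6 remove [kqdv] add [dzuz] -> 10 lines: wewli rsc dls mkzul prp wzcu daxp dzuz hjm kak
Hunk 4: at line 6 remove [daxp] add [tufrq,xzfm] -> 11 lines: wewli rsc dls mkzul prp wzcu tufrq xzfm dzuz hjm kak
Hunk 5: at line 7 remove [dzuz] add [bqhtl,iws] -> 12 lines: wewli rsc dls mkzul prp wzcu tufrq xzfm bqhtl iws hjm kak
Hunk 6: at line 8 remove [bqhtl] add [bgo] -> 12 lines: wewli rsc dls mkzul prp wzcu tufrq xzfm bgo iws hjm kak
Hunk 7: at line 4 remove [wzcu] add [nwn,hil,yxwt] -> 14 lines: wewli rsc dls mkzul prp nwn hil yxwt tufrq xzfm bgo iws hjm kak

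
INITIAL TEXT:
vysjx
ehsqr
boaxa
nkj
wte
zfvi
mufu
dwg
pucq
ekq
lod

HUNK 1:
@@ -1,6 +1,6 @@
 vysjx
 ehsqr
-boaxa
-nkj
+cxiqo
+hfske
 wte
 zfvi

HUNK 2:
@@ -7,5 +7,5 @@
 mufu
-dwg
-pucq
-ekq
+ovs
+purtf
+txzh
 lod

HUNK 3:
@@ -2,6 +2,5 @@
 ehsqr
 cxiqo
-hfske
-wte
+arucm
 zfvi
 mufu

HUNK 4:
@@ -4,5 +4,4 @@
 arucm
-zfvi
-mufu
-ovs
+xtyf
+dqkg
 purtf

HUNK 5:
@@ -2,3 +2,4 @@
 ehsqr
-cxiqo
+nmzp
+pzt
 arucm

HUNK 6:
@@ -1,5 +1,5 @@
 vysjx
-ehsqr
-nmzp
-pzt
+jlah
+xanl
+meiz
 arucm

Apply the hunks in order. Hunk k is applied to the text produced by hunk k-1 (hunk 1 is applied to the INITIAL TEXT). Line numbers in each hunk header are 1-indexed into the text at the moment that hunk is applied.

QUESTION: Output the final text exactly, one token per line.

Hunk 1: at line 1 remove [boaxa,nkj] add [cxiqo,hfske] -> 11 lines: vysjx ehsqr cxiqo hfske wte zfvi mufu dwg pucq ekq lod
Hunk 2: at line 7 remove [dwg,pucq,ekq] add [ovs,purtf,txzh] -> 11 lines: vysjx ehsqr cxiqo hfske wte zfvi mufu ovs purtf txzh lod
Hunk 3: at line 2 remove [hfske,wte] add [arucm] -> 10 lines: vysjx ehsqr cxiqo arucm zfvi mufu ovs purtf txzh lod
Hunk 4: at line 4 remove [zfvi,mufu,ovs] add [xtyf,dqkg] -> 9 lines: vysjx ehsqr cxiqo arucm xtyf dqkg purtf txzh lod
Hunk 5: at line 2 remove [cxiqo] add [nmzp,pzt] -> 10 lines: vysjx ehsqr nmzp pzt arucm xtyf dqkg purtf txzh lod
Hunk 6: at line 1 remove [ehsqr,nmzp,pzt] add [jlah,xanl,meiz] -> 10 lines: vysjx jlah xanl meiz arucm xtyf dqkg purtf txzh lod

Answer: vysjx
jlah
xanl
meiz
arucm
xtyf
dqkg
purtf
txzh
lod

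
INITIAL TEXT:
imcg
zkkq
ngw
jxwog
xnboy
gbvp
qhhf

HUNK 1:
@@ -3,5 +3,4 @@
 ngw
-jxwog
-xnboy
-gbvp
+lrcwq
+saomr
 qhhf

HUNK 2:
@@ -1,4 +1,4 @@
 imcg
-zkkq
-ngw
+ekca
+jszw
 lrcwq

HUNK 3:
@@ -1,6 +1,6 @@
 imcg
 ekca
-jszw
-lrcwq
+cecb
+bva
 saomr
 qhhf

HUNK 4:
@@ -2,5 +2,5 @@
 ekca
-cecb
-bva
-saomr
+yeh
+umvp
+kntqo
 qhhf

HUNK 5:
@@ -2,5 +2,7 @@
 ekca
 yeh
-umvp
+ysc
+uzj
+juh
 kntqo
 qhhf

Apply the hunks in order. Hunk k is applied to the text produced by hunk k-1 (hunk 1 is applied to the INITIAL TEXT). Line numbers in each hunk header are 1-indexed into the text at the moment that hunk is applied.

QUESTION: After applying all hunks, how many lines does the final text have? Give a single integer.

Hunk 1: at line 3 remove [jxwog,xnboy,gbvp] add [lrcwq,saomr] -> 6 lines: imcg zkkq ngw lrcwq saomr qhhf
Hunk 2: at line 1 remove [zkkq,ngw] add [ekca,jszw] -> 6 lines: imcg ekca jszw lrcwq saomr qhhf
Hunk 3: at line 1 remove [jszw,lrcwq] add [cecb,bva] -> 6 lines: imcg ekca cecb bva saomr qhhf
Hunk 4: at line 2 remove [cecb,bva,saomr] add [yeh,umvp,kntqo] -> 6 lines: imcg ekca yeh umvp kntqo qhhf
Hunk 5: at line 2 remove [umvp] add [ysc,uzj,juh] -> 8 lines: imcg ekca yeh ysc uzj juh kntqo qhhf
Final line count: 8

Answer: 8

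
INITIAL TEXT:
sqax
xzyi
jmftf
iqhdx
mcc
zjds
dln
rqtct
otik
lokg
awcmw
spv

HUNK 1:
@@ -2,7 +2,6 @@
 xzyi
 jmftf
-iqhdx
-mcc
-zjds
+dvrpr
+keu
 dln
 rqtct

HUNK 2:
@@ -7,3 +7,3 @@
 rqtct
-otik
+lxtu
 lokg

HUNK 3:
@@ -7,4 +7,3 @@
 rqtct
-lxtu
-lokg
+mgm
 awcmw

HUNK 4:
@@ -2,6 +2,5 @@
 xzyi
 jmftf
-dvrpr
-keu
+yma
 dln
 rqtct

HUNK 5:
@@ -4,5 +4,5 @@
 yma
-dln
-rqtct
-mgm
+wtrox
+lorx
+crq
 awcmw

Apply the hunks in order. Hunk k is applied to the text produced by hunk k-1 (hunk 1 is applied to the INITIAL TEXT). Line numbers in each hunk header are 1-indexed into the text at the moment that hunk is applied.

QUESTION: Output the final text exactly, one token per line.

Hunk 1: at line 2 remove [iqhdx,mcc,zjds] add [dvrpr,keu] -> 11 lines: sqax xzyi jmftf dvrpr keu dln rqtct otik lokg awcmw spv
Hunk 2: at line 7 remove [otik] add [lxtu] -> 11 lines: sqax xzyi jmftf dvrpr keu dln rqtct lxtu lokg awcmw spv
Hunk 3: at line 7 remove [lxtu,lokg] add [mgm] -> 10 lines: sqax xzyi jmftf dvrpr keu dln rqtct mgm awcmw spv
Hunk 4: at line 2 remove [dvrpr,keu] add [yma] -> 9 lines: sqax xzyi jmftf yma dln rqtct mgm awcmw spv
Hunk 5: at line 4 remove [dln,rqtct,mgm] add [wtrox,lorx,crq] -> 9 lines: sqax xzyi jmftf yma wtrox lorx crq awcmw spv

Answer: sqax
xzyi
jmftf
yma
wtrox
lorx
crq
awcmw
spv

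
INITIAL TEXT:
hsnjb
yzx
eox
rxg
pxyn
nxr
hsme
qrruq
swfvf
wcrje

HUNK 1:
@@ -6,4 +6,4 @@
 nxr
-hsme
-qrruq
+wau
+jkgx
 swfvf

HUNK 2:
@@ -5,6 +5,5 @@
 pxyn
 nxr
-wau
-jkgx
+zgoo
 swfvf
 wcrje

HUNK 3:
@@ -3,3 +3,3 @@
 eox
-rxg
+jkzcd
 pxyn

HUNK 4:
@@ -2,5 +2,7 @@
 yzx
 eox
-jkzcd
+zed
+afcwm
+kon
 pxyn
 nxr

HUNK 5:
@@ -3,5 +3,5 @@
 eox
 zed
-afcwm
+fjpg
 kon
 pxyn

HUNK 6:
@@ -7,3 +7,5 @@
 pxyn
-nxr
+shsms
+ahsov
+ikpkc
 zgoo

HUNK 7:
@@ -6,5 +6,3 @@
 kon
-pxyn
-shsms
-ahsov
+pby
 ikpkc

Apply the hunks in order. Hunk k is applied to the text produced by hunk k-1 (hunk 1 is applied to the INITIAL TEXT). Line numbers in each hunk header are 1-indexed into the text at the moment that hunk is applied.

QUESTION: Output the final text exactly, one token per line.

Hunk 1: at line 6 remove [hsme,qrruq] add [wau,jkgx] -> 10 lines: hsnjb yzx eox rxg pxyn nxr wau jkgx swfvf wcrje
Hunk 2: at line 5 remove [wau,jkgx] add [zgoo] -> 9 lines: hsnjb yzx eox rxg pxyn nxr zgoo swfvf wcrje
Hunk 3: at line 3 remove [rxg] add [jkzcd] -> 9 lines: hsnjb yzx eox jkzcd pxyn nxr zgoo swfvf wcrje
Hunk 4: at line 2 remove [jkzcd] add [zed,afcwm,kon] -> 11 lines: hsnjb yzx eox zed afcwm kon pxyn nxr zgoo swfvf wcrje
Hunk 5: at line 3 remove [afcwm] add [fjpg] -> 11 lines: hsnjb yzx eox zed fjpg kon pxyn nxr zgoo swfvf wcrje
Hunk 6: at line 7 remove [nxr] add [shsms,ahsov,ikpkc] -> 13 lines: hsnjb yzx eox zed fjpg kon pxyn shsms ahsov ikpkc zgoo swfvf wcrje
Hunk 7: at line 6 remove [pxyn,shsms,ahsov] add [pby] -> 11 lines: hsnjb yzx eox zed fjpg kon pby ikpkc zgoo swfvf wcrje

Answer: hsnjb
yzx
eox
zed
fjpg
kon
pby
ikpkc
zgoo
swfvf
wcrje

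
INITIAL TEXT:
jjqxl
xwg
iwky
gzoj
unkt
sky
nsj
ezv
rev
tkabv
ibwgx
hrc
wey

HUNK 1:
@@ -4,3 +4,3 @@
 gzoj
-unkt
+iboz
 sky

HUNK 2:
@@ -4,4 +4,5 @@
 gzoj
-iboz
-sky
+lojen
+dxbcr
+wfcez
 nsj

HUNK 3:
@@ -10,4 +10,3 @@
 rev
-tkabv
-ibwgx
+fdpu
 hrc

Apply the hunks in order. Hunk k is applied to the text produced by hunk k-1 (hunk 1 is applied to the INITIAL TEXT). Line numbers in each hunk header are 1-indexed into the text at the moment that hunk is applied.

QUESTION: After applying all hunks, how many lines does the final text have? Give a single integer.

Hunk 1: at line 4 remove [unkt] add [iboz] -> 13 lines: jjqxl xwg iwky gzoj iboz sky nsj ezv rev tkabv ibwgx hrc wey
Hunk 2: at line 4 remove [iboz,sky] add [lojen,dxbcr,wfcez] -> 14 lines: jjqxl xwg iwky gzoj lojen dxbcr wfcez nsj ezv rev tkabv ibwgx hrc wey
Hunk 3: at line 10 remove [tkabv,ibwgx] add [fdpu] -> 13 lines: jjqxl xwg iwky gzoj lojen dxbcr wfcez nsj ezv rev fdpu hrc wey
Final line count: 13

Answer: 13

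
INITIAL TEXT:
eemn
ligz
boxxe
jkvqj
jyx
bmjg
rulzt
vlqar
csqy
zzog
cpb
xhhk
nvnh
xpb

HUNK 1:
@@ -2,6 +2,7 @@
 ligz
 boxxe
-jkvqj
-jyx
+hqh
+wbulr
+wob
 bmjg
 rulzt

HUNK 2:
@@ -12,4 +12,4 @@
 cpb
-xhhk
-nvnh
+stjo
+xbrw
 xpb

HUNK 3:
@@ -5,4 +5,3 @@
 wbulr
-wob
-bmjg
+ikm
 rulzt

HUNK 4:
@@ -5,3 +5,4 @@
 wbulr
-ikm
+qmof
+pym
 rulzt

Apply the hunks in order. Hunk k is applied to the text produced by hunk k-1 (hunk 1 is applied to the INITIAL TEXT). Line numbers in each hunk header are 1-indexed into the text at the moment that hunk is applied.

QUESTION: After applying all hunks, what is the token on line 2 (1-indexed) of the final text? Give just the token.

Hunk 1: at line 2 remove [jkvqj,jyx] add [hqh,wbulr,wob] -> 15 lines: eemn ligz boxxe hqh wbulr wob bmjg rulzt vlqar csqy zzog cpb xhhk nvnh xpb
Hunk 2: at line 12 remove [xhhk,nvnh] add [stjo,xbrw] -> 15 lines: eemn ligz boxxe hqh wbulr wob bmjg rulzt vlqar csqy zzog cpb stjo xbrw xpb
Hunk 3: at line 5 remove [wob,bmjg] add [ikm] -> 14 lines: eemn ligz boxxe hqh wbulr ikm rulzt vlqar csqy zzog cpb stjo xbrw xpb
Hunk 4: at line 5 remove [ikm] add [qmof,pym] -> 15 lines: eemn ligz boxxe hqh wbulr qmof pym rulzt vlqar csqy zzog cpb stjo xbrw xpb
Final line 2: ligz

Answer: ligz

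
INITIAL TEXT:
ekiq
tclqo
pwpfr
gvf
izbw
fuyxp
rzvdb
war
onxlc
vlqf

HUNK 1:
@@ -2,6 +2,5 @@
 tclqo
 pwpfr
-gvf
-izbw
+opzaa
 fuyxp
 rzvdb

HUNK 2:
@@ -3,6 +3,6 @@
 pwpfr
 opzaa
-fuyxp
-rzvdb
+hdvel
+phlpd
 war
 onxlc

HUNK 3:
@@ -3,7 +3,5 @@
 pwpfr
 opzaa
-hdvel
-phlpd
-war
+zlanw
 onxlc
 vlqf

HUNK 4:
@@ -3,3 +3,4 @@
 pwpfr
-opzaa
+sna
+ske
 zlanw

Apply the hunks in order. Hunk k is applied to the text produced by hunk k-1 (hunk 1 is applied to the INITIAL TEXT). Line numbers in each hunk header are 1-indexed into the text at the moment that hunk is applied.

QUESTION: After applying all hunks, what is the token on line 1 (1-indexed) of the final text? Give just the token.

Hunk 1: at line 2 remove [gvf,izbw] add [opzaa] -> 9 lines: ekiq tclqo pwpfr opzaa fuyxp rzvdb war onxlc vlqf
Hunk 2: at line 3 remove [fuyxp,rzvdb] add [hdvel,phlpd] -> 9 lines: ekiq tclqo pwpfr opzaa hdvel phlpd war onxlc vlqf
Hunk 3: at line 3 remove [hdvel,phlpd,war] add [zlanw] -> 7 lines: ekiq tclqo pwpfr opzaa zlanw onxlc vlqf
Hunk 4: at line 3 remove [opzaa] add [sna,ske] -> 8 lines: ekiq tclqo pwpfr sna ske zlanw onxlc vlqf
Final line 1: ekiq

Answer: ekiq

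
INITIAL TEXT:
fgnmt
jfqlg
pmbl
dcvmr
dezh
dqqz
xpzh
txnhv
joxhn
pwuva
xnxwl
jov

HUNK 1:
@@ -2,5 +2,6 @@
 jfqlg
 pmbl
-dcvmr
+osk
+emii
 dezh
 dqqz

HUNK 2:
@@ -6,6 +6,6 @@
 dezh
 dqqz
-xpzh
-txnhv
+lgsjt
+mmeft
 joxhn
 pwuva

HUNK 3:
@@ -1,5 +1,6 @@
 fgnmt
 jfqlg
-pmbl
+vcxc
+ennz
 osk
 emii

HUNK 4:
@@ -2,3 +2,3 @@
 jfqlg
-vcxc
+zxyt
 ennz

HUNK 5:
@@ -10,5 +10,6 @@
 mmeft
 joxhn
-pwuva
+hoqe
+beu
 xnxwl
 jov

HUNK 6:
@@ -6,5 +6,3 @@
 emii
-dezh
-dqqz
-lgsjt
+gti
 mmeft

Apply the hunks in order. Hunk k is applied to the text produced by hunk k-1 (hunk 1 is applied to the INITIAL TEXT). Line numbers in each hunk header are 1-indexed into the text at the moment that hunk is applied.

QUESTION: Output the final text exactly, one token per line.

Hunk 1: at line 2 remove [dcvmr] add [osk,emii] -> 13 lines: fgnmt jfqlg pmbl osk emii dezh dqqz xpzh txnhv joxhn pwuva xnxwl jov
Hunk 2: at line 6 remove [xpzh,txnhv] add [lgsjt,mmeft] -> 13 lines: fgnmt jfqlg pmbl osk emii dezh dqqz lgsjt mmeft joxhn pwuva xnxwl jov
Hunk 3: at line 1 remove [pmbl] add [vcxc,ennz] -> 14 lines: fgnmt jfqlg vcxc ennz osk emii dezh dqqz lgsjt mmeft joxhn pwuva xnxwl jov
Hunk 4: at line 2 remove [vcxc] add [zxyt] -> 14 lines: fgnmt jfqlg zxyt ennz osk emii dezh dqqz lgsjt mmeft joxhn pwuva xnxwl jov
Hunk 5: at line 10 remove [pwuva] add [hoqe,beu] -> 15 lines: fgnmt jfqlg zxyt ennz osk emii dezh dqqz lgsjt mmeft joxhn hoqe beu xnxwl jov
Hunk 6: at line 6 remove [dezh,dqqz,lgsjt] add [gti] -> 13 lines: fgnmt jfqlg zxyt ennz osk emii gti mmeft joxhn hoqe beu xnxwl jov

Answer: fgnmt
jfqlg
zxyt
ennz
osk
emii
gti
mmeft
joxhn
hoqe
beu
xnxwl
jov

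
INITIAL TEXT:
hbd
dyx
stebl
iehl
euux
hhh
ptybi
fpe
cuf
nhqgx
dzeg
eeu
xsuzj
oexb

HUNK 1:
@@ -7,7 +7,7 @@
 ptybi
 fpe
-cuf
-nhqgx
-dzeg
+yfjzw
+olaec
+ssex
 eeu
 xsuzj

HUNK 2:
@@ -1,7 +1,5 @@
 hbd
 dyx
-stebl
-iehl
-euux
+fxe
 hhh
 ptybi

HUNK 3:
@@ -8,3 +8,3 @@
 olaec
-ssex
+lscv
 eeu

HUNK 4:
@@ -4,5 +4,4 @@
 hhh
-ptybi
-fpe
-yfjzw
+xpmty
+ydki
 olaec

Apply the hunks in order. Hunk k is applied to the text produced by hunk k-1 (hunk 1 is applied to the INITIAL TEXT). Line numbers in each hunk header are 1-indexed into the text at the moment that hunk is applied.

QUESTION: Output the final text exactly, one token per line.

Hunk 1: at line 7 remove [cuf,nhqgx,dzeg] add [yfjzw,olaec,ssex] -> 14 lines: hbd dyx stebl iehl euux hhh ptybi fpe yfjzw olaec ssex eeu xsuzj oexb
Hunk 2: at line 1 remove [stebl,iehl,euux] add [fxe] -> 12 lines: hbd dyx fxe hhh ptybi fpe yfjzw olaec ssex eeu xsuzj oexb
Hunk 3: at line 8 remove [ssex] add [lscv] -> 12 lines: hbd dyx fxe hhh ptybi fpe yfjzw olaec lscv eeu xsuzj oexb
Hunk 4: at line 4 remove [ptybi,fpe,yfjzw] add [xpmty,ydki] -> 11 lines: hbd dyx fxe hhh xpmty ydki olaec lscv eeu xsuzj oexb

Answer: hbd
dyx
fxe
hhh
xpmty
ydki
olaec
lscv
eeu
xsuzj
oexb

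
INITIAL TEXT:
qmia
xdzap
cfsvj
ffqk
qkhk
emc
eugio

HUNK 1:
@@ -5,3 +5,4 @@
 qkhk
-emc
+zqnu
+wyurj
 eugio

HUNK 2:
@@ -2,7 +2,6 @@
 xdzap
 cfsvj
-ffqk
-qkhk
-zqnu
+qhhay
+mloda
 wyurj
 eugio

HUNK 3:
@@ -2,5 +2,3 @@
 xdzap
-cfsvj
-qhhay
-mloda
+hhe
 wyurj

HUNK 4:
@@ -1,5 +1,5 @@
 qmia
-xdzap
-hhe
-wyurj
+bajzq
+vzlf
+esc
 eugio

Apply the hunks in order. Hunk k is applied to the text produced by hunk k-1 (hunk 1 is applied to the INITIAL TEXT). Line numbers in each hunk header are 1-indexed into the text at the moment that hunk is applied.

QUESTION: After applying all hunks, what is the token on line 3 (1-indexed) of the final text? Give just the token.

Hunk 1: at line 5 remove [emc] add [zqnu,wyurj] -> 8 lines: qmia xdzap cfsvj ffqk qkhk zqnu wyurj eugio
Hunk 2: at line 2 remove [ffqk,qkhk,zqnu] add [qhhay,mloda] -> 7 lines: qmia xdzap cfsvj qhhay mloda wyurj eugio
Hunk 3: at line 2 remove [cfsvj,qhhay,mloda] add [hhe] -> 5 lines: qmia xdzap hhe wyurj eugio
Hunk 4: at line 1 remove [xdzap,hhe,wyurj] add [bajzq,vzlf,esc] -> 5 lines: qmia bajzq vzlf esc eugio
Final line 3: vzlf

Answer: vzlf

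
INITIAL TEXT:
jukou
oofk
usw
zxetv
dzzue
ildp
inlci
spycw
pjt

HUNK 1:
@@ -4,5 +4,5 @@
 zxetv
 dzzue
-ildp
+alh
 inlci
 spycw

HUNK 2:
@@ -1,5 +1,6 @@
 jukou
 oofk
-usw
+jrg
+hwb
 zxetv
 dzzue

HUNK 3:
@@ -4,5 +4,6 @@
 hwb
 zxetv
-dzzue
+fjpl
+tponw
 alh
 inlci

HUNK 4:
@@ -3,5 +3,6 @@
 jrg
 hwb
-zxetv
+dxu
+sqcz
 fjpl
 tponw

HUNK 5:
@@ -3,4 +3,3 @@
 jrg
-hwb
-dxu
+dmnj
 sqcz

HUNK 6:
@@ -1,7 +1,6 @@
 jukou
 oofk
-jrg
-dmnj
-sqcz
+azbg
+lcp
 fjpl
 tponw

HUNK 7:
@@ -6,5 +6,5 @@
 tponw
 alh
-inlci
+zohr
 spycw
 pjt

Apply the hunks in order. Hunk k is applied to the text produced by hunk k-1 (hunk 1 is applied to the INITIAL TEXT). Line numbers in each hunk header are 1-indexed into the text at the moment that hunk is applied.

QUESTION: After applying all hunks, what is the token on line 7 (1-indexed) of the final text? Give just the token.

Hunk 1: at line 4 remove [ildp] add [alh] -> 9 lines: jukou oofk usw zxetv dzzue alh inlci spycw pjt
Hunk 2: at line 1 remove [usw] add [jrg,hwb] -> 10 lines: jukou oofk jrg hwb zxetv dzzue alh inlci spycw pjt
Hunk 3: at line 4 remove [dzzue] add [fjpl,tponw] -> 11 lines: jukou oofk jrg hwb zxetv fjpl tponw alh inlci spycw pjt
Hunk 4: at line 3 remove [zxetv] add [dxu,sqcz] -> 12 lines: jukou oofk jrg hwb dxu sqcz fjpl tponw alh inlci spycw pjt
Hunk 5: at line 3 remove [hwb,dxu] add [dmnj] -> 11 lines: jukou oofk jrg dmnj sqcz fjpl tponw alh inlci spycw pjt
Hunk 6: at line 1 remove [jrg,dmnj,sqcz] add [azbg,lcp] -> 10 lines: jukou oofk azbg lcp fjpl tponw alh inlci spycw pjt
Hunk 7: at line 6 remove [inlci] add [zohr] -> 10 lines: jukou oofk azbg lcp fjpl tponw alh zohr spycw pjt
Final line 7: alh

Answer: alh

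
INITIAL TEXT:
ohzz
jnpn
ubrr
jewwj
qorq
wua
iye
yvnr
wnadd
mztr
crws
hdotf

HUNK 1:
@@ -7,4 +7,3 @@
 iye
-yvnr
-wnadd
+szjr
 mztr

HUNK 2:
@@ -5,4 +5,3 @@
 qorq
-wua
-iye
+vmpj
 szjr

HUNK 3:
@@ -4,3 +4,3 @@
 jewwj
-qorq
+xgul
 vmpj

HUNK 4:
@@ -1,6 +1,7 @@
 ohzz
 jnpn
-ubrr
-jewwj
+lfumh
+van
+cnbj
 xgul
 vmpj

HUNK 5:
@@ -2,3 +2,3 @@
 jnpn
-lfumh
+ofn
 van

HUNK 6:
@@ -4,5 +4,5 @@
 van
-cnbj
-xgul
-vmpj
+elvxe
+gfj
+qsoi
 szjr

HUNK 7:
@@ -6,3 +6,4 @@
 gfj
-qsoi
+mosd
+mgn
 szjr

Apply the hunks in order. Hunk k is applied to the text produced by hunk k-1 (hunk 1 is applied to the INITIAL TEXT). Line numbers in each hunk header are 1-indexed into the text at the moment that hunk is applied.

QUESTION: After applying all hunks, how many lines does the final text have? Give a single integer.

Answer: 12

Derivation:
Hunk 1: at line 7 remove [yvnr,wnadd] add [szjr] -> 11 lines: ohzz jnpn ubrr jewwj qorq wua iye szjr mztr crws hdotf
Hunk 2: at line 5 remove [wua,iye] add [vmpj] -> 10 lines: ohzz jnpn ubrr jewwj qorq vmpj szjr mztr crws hdotf
Hunk 3: at line 4 remove [qorq] add [xgul] -> 10 lines: ohzz jnpn ubrr jewwj xgul vmpj szjr mztr crws hdotf
Hunk 4: at line 1 remove [ubrr,jewwj] add [lfumh,van,cnbj] -> 11 lines: ohzz jnpn lfumh van cnbj xgul vmpj szjr mztr crws hdotf
Hunk 5: at line 2 remove [lfumh] add [ofn] -> 11 lines: ohzz jnpn ofn van cnbj xgul vmpj szjr mztr crws hdotf
Hunk 6: at line 4 remove [cnbj,xgul,vmpj] add [elvxe,gfj,qsoi] -> 11 lines: ohzz jnpn ofn van elvxe gfj qsoi szjr mztr crws hdotf
Hunk 7: at line 6 remove [qsoi] add [mosd,mgn] -> 12 lines: ohzz jnpn ofn van elvxe gfj mosd mgn szjr mztr crws hdotf
Final line count: 12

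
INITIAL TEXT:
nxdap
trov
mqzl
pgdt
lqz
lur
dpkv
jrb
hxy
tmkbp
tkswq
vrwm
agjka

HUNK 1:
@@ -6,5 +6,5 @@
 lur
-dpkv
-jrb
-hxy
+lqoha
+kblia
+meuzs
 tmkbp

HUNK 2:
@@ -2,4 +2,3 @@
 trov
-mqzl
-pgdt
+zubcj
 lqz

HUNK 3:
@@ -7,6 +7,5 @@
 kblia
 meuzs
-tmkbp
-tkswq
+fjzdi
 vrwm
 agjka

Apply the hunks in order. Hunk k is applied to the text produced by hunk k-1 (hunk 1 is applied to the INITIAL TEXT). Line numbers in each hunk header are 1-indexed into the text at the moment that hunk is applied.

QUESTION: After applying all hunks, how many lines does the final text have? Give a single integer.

Answer: 11

Derivation:
Hunk 1: at line 6 remove [dpkv,jrb,hxy] add [lqoha,kblia,meuzs] -> 13 lines: nxdap trov mqzl pgdt lqz lur lqoha kblia meuzs tmkbp tkswq vrwm agjka
Hunk 2: at line 2 remove [mqzl,pgdt] add [zubcj] -> 12 lines: nxdap trov zubcj lqz lur lqoha kblia meuzs tmkbp tkswq vrwm agjka
Hunk 3: at line 7 remove [tmkbp,tkswq] add [fjzdi] -> 11 lines: nxdap trov zubcj lqz lur lqoha kblia meuzs fjzdi vrwm agjka
Final line count: 11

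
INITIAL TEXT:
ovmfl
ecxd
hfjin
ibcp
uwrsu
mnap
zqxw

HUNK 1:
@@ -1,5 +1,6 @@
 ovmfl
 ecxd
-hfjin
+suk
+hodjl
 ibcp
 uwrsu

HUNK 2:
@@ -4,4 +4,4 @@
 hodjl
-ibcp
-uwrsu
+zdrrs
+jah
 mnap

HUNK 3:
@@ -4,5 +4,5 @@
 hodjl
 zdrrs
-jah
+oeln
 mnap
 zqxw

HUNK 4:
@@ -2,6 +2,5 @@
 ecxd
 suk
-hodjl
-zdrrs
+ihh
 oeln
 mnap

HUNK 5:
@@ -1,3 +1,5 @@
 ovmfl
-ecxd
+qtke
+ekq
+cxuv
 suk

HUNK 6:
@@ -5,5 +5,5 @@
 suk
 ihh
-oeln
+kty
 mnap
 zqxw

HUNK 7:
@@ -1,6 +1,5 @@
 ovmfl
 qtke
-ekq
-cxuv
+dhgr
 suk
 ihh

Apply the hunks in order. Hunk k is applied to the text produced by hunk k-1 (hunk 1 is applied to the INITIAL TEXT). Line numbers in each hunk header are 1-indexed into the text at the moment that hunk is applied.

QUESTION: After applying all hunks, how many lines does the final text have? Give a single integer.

Hunk 1: at line 1 remove [hfjin] add [suk,hodjl] -> 8 lines: ovmfl ecxd suk hodjl ibcp uwrsu mnap zqxw
Hunk 2: at line 4 remove [ibcp,uwrsu] add [zdrrs,jah] -> 8 lines: ovmfl ecxd suk hodjl zdrrs jah mnap zqxw
Hunk 3: at line 4 remove [jah] add [oeln] -> 8 lines: ovmfl ecxd suk hodjl zdrrs oeln mnap zqxw
Hunk 4: at line 2 remove [hodjl,zdrrs] add [ihh] -> 7 lines: ovmfl ecxd suk ihh oeln mnap zqxw
Hunk 5: at line 1 remove [ecxd] add [qtke,ekq,cxuv] -> 9 lines: ovmfl qtke ekq cxuv suk ihh oeln mnap zqxw
Hunk 6: at line 5 remove [oeln] add [kty] -> 9 lines: ovmfl qtke ekq cxuv suk ihh kty mnap zqxw
Hunk 7: at line 1 remove [ekq,cxuv] add [dhgr] -> 8 lines: ovmfl qtke dhgr suk ihh kty mnap zqxw
Final line count: 8

Answer: 8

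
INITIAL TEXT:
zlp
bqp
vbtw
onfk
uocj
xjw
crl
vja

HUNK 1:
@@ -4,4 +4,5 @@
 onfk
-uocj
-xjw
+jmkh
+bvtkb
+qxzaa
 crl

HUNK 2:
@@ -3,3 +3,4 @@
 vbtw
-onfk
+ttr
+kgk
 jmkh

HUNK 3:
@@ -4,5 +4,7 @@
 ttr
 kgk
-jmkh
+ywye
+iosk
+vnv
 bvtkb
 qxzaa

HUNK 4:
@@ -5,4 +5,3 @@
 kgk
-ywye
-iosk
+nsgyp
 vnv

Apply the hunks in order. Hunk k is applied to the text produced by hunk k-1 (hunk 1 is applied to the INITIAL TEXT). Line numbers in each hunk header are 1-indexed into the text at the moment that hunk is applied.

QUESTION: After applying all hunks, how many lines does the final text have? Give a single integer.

Hunk 1: at line 4 remove [uocj,xjw] add [jmkh,bvtkb,qxzaa] -> 9 lines: zlp bqp vbtw onfk jmkh bvtkb qxzaa crl vja
Hunk 2: at line 3 remove [onfk] add [ttr,kgk] -> 10 lines: zlp bqp vbtw ttr kgk jmkh bvtkb qxzaa crl vja
Hunk 3: at line 4 remove [jmkh] add [ywye,iosk,vnv] -> 12 lines: zlp bqp vbtw ttr kgk ywye iosk vnv bvtkb qxzaa crl vja
Hunk 4: at line 5 remove [ywye,iosk] add [nsgyp] -> 11 lines: zlp bqp vbtw ttr kgk nsgyp vnv bvtkb qxzaa crl vja
Final line count: 11

Answer: 11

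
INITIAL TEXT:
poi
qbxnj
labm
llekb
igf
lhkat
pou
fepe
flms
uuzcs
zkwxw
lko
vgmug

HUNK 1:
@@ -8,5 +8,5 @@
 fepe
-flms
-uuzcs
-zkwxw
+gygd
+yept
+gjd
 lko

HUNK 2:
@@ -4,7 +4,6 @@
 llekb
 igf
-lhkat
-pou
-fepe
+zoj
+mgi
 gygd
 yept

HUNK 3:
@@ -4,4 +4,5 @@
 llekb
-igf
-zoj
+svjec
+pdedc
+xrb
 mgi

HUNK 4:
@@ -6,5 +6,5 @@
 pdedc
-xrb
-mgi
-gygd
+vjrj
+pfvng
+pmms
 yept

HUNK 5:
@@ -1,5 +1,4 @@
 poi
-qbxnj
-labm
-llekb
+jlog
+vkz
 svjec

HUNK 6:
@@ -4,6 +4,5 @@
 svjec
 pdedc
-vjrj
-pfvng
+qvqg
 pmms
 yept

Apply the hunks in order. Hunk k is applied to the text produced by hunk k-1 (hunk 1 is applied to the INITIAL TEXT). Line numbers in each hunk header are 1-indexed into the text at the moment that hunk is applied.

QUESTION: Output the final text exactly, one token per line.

Hunk 1: at line 8 remove [flms,uuzcs,zkwxw] add [gygd,yept,gjd] -> 13 lines: poi qbxnj labm llekb igf lhkat pou fepe gygd yept gjd lko vgmug
Hunk 2: at line 4 remove [lhkat,pou,fepe] add [zoj,mgi] -> 12 lines: poi qbxnj labm llekb igf zoj mgi gygd yept gjd lko vgmug
Hunk 3: at line 4 remove [igf,zoj] add [svjec,pdedc,xrb] -> 13 lines: poi qbxnj labm llekb svjec pdedc xrb mgi gygd yept gjd lko vgmug
Hunk 4: at line 6 remove [xrb,mgi,gygd] add [vjrj,pfvng,pmms] -> 13 lines: poi qbxnj labm llekb svjec pdedc vjrj pfvng pmms yept gjd lko vgmug
Hunk 5: at line 1 remove [qbxnj,labm,llekb] add [jlog,vkz] -> 12 lines: poi jlog vkz svjec pdedc vjrj pfvng pmms yept gjd lko vgmug
Hunk 6: at line 4 remove [vjrj,pfvng] add [qvqg] -> 11 lines: poi jlog vkz svjec pdedc qvqg pmms yept gjd lko vgmug

Answer: poi
jlog
vkz
svjec
pdedc
qvqg
pmms
yept
gjd
lko
vgmug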